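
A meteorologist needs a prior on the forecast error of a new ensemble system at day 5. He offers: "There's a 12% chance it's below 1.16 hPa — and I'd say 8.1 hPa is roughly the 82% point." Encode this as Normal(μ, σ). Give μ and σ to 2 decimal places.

For Normal(μ,σ), the p-quantile is μ + z_p·σ. Here z_{0.12} = -1.175, z_{0.82} = 0.9154.
So 1.16 = μ − 1.175σ and 8.1 = μ + 0.9154σ.
Subtracting: σ = (8.1 − 1.16)/(0.9154 − (-1.175)) = 3.32.
Then μ = 1.16 − (-1.175)·3.32 = 5.06.

μ = 5.06, σ = 3.32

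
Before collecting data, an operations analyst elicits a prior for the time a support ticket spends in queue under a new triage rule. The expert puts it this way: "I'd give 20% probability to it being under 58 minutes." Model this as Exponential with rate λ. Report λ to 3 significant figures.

λ ≈ 0.00385

P(T < 58.0) = 1 − e^(−λ·58.0) = 0.2, so λ = −ln(1−0.2)/58.0 = −ln(0.8)/58.0 = 0.00385.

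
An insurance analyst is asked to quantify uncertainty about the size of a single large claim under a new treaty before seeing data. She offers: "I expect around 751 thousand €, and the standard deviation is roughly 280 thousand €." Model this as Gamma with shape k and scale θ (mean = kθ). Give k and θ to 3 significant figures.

k ≈ 7.19, θ ≈ 104

For Gamma(k, scale θ): mean = kθ, variance = kθ², so CV = 1/√k.
CV = SD/mean = 280/751 = 0.3728, hence k = 1/CV² = 7.19.
Then θ = mean/k = 751/7.19 = 104.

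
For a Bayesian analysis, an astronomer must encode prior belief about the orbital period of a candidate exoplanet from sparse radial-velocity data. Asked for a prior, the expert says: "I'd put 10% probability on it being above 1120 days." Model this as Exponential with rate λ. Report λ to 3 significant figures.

P(T > 1120.0) = e^(−λ·1120.0) = 0.1, so λ = −ln(0.1)/1120.0 = 0.00206.

λ ≈ 0.00206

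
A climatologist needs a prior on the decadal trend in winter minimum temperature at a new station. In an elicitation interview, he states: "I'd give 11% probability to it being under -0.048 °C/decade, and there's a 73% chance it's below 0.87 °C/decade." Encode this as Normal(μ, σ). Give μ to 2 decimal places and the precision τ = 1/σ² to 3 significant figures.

For Normal(μ,σ), the p-quantile is μ + z_p·σ. Here z_{0.11} = -1.227, z_{0.73} = 0.6128.
So -0.048 = μ − 1.227σ and 0.87 = μ + 0.6128σ.
Subtracting: σ = (0.87 − -0.048)/(0.6128 − (-1.227)) = 0.50.
Then μ = -0.048 − (-1.227)·0.50 = 0.56.
Precision τ = 1/σ² = 1/0.4991² = 4.01.

μ = 0.56, τ = 4.01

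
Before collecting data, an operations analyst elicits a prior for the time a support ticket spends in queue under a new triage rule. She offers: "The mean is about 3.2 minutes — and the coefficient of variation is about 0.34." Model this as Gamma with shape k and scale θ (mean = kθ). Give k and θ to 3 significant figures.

k ≈ 8.65, θ ≈ 0.37

For Gamma(k, scale θ): mean = kθ, variance = kθ², so CV = 1/√k.
CV = 0.34, hence k = 1/CV² = 8.65.
Then θ = mean/k = 3.2/8.65 = 0.37.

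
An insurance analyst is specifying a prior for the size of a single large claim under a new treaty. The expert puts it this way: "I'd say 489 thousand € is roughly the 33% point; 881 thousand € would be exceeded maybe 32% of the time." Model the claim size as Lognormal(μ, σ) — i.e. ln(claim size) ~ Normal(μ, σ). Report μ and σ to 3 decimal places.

If T ~ Lognormal(μ,σ) then ln T ~ Normal(μ,σ), so the p-quantile of ln T is μ + z_p·σ.
ln(489) = 6.192 and ln(881) = 6.781; z_{0.33} = -0.4399, z_{0.68} = 0.4677.
σ = (6.781 − 6.192)/(0.4677 − (-0.4399)) = 0.649.
μ = 6.192 − (-0.4399)·0.649 = 6.478.

μ ≈ 6.478, σ ≈ 0.649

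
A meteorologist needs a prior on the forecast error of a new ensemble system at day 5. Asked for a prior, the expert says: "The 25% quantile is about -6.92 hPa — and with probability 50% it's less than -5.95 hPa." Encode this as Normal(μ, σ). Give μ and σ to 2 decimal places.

The p-quantile of Normal(μ,σ) is μ + z_p·σ, with z_{0.25} = -0.6745 and z_{0.5} = 0.
Eliminate σ: μ = (z₂·x₁ − z₁·x₂)/(z₂ − z₁) = (0·-6.92 − (-0.6745)·-5.95)/0.6745 = -5.95.
Then σ = (x₂ − x₁)/(z₂ − z₁) = (-5.95 − -6.92)/0.6745 = 1.44.

μ = -5.95, σ = 1.44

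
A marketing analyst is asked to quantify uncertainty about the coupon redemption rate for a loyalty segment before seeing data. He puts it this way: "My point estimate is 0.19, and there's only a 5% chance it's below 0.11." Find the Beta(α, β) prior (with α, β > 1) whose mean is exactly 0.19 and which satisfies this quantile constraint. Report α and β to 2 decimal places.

α ≈ 10.28, β ≈ 43.82

With mean 0.19 fixed, write α = 0.19s, β = 0.81s where s = α+β.
Need P(θ < 0.11) = 0.05 under Beta(0.19s, 0.81s). Normal approximation: (q−m)/√(m(1−m)/s) ≈ z_{0.05} = -1.64, so s ≈ 0.19·0.81·(-1.64)²/(0.11−0.19)² = 65.1.
At s = 65.1: P(θ<0.11) ≈ 0.034. Adjusting to match 0.05 gives s ≈ 54.10.
So α = 0.19·54.10 ≈ 10.28, β = 0.81·54.10 ≈ 43.82.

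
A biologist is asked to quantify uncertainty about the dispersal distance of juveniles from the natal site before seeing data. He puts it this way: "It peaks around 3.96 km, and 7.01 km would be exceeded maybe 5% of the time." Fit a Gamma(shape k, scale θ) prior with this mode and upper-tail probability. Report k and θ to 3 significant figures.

k ≈ 9.55, θ ≈ 0.463

Gamma(k,θ) with k>1 has mode (k−1)θ, so θ = 3.96/(k−1).
Need P(X < 7.01) = 0.95 with θ tied to k this way. Start at k = 2, θ = 3.96: P(X<7.01) ≈ 0.528.
Too low — raise k to concentrate. Iterating converges to k ≈ 9.55.
Then θ = 3.96/(9.55−1) ≈ 0.463.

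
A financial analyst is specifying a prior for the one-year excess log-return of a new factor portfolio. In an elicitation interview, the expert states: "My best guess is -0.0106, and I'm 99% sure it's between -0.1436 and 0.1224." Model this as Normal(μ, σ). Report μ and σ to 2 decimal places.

A symmetric 99% interval runs μ ± z·σ with z = 2.576.
Half-width = 0.133, so σ = 0.133/2.576 = 0.05.
μ is the stated best guess, -0.01.

μ = -0.01, σ = 0.05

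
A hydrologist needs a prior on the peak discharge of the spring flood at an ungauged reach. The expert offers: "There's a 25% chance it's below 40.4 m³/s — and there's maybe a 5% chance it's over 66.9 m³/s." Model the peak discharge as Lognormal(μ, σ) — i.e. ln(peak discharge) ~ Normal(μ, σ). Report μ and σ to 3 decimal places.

If T ~ Lognormal(μ,σ) then ln T ~ Normal(μ,σ), so the p-quantile of ln T is μ + z_p·σ.
ln(40.4) = 3.699 and ln(66.9) = 4.203; z_{0.25} = -0.6745, z_{0.95} = 1.645.
σ = (4.203 − 3.699)/(1.645 − (-0.6745)) = 0.217.
μ = 3.699 − (-0.6745)·0.217 = 3.846.

μ ≈ 3.846, σ ≈ 0.217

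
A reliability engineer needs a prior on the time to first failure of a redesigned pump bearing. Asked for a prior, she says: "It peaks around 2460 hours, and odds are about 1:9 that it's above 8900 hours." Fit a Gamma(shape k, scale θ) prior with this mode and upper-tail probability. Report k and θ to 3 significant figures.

k ≈ 2.13, θ ≈ 2180

Gamma(k,θ) with k>1 has mode (k−1)θ, so θ = 2460/(k−1).
Need P(X < 8900) = 0.9 with θ tied to k this way. Start at k = 2, θ = 2460: P(X<8900) ≈ 0.876.
Too low — raise k to concentrate. Iterating converges to k ≈ 2.13.
Then θ = 2460/(2.13−1) ≈ 2180.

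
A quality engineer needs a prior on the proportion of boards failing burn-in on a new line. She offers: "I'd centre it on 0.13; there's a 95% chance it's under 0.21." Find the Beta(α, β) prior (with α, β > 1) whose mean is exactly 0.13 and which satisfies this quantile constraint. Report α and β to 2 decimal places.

α ≈ 7.31, β ≈ 48.90

With mean 0.13 fixed, write α = 0.13s, β = 0.87s where s = α+β.
Need P(θ < 0.21) = 0.95 under Beta(0.13s, 0.87s). Normal approximation: (q−m)/√(m(1−m)/s) ≈ z_{0.95} = 1.64, so s ≈ 0.13·0.87·(1.64)²/(0.21−0.13)² = 47.8.
At s = 47.8: P(θ<0.21) ≈ 0.937. Adjusting to match 0.95 gives s ≈ 56.20.
So α = 0.13·56.20 ≈ 7.31, β = 0.87·56.20 ≈ 48.90.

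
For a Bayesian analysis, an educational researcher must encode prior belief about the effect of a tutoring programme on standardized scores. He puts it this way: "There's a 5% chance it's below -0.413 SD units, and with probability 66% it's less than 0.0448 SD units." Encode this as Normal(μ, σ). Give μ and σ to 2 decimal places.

The p-quantile of Normal(μ,σ) is μ + z_p·σ, with z_{0.05} = -1.645 and z_{0.66} = 0.4125.
Eliminate σ: μ = (z₂·x₁ − z₁·x₂)/(z₂ − z₁) = (0.4125·-0.413 − (-1.645)·0.0448)/2.057 = -0.05.
Then σ = (x₂ − x₁)/(z₂ − z₁) = (0.0448 − -0.413)/2.057 = 0.22.

μ = -0.05, σ = 0.22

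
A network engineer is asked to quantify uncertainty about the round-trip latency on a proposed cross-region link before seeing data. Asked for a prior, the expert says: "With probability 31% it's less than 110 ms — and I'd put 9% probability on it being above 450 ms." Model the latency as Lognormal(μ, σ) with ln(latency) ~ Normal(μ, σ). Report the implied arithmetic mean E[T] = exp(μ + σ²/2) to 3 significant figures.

E[T] ≈ 216 ms

If T ~ Lognormal(μ,σ) then ln T ~ Normal(μ,σ), so the p-quantile of ln T is μ + z_p·σ.
ln(110) = 4.7 and ln(450) = 6.109; z_{0.31} = -0.4959, z_{0.91} = 1.341.
σ = (6.109 − 4.7)/(1.341 − (-0.4959)) = 0.767.
μ = 4.7 − (-0.4959)·0.767 = 5.081.
E[T] = exp(μ + σ²/2) = exp(5.081 + 0.2942) = 216 ms.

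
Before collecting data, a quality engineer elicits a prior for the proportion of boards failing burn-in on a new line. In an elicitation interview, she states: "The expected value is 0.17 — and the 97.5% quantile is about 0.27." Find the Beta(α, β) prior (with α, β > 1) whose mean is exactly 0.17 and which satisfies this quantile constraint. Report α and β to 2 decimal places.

α ≈ 10.96, β ≈ 53.49

With mean 0.17 fixed, write α = 0.17s, β = 0.83s where s = α+β.
Need P(θ < 0.27) = 0.975 under Beta(0.17s, 0.83s). Normal approximation: (q−m)/√(m(1−m)/s) ≈ z_{0.975} = 1.96, so s ≈ 0.17·0.83·(1.96)²/(0.27−0.17)² = 54.2.
At s = 54.2: P(θ<0.27) ≈ 0.965. Adjusting to match 0.975 gives s ≈ 64.45.
So α = 0.17·64.45 ≈ 10.96, β = 0.83·64.45 ≈ 53.49.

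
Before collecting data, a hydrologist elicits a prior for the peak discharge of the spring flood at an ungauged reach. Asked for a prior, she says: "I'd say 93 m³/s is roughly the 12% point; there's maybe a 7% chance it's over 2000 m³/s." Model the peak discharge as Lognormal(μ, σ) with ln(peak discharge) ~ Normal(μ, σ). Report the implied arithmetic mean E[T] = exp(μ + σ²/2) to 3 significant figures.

E[T] ≈ 708 m³/s

If T ~ Lognormal(μ,σ) then ln T ~ Normal(μ,σ), so the p-quantile of ln T is μ + z_p·σ.
ln(93) = 4.533 and ln(2000) = 7.601; z_{0.12} = -1.175, z_{0.93} = 1.476.
σ = (7.601 − 4.533)/(1.476 − (-1.175)) = 1.158.
μ = 4.533 − (-1.175)·1.158 = 5.893.
E[T] = exp(μ + σ²/2) = exp(5.893 + 0.6699) = 708 m³/s.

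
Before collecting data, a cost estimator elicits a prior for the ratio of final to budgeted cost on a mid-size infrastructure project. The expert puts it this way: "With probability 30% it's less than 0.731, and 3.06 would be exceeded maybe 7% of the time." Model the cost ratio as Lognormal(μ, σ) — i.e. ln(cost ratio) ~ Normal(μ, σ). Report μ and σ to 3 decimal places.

μ ≈ 0.062, σ ≈ 0.716

If T ~ Lognormal(μ,σ) then ln T ~ Normal(μ,σ), so the p-quantile of ln T is μ + z_p·σ.
ln(0.731) = -0.3133 and ln(3.06) = 1.118; z_{0.3} = -0.5244, z_{0.93} = 1.476.
σ = (1.118 − -0.3133)/(1.476 − (-0.5244)) = 0.716.
μ = -0.3133 − (-0.5244)·0.716 = 0.062.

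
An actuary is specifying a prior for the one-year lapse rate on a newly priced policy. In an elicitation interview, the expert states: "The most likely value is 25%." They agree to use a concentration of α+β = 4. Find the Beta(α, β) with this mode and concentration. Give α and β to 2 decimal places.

For α,β > 1 the Beta mode is (α−1)/(α+β−2). With α+β = 4, the mode is (α−1)/2.
Set (α−1)/2 = 0.25 → α = 1 + 0.25·2 = 1.50.
β = 4 − α = 2.50.

α = 1.50, β = 2.50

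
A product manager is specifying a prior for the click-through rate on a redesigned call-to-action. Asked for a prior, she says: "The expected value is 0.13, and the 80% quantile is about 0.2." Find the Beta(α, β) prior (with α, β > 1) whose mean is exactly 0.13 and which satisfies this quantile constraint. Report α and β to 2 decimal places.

With mean 0.13 fixed, write α = 0.13s, β = 0.87s where s = α+β.
Need P(θ < 0.2) = 0.8 under Beta(0.13s, 0.87s). Normal approximation: (q−m)/√(m(1−m)/s) ≈ z_{0.8} = 0.842, so s ≈ 0.13·0.87·(0.842)²/(0.2−0.13)² = 16.3.
At s = 16.3: P(θ<0.2) ≈ 0.819. Adjusting to match 0.8 gives s ≈ 12.44.
So α = 0.13·12.44 ≈ 1.62, β = 0.87·12.44 ≈ 10.82.

α ≈ 1.62, β ≈ 10.82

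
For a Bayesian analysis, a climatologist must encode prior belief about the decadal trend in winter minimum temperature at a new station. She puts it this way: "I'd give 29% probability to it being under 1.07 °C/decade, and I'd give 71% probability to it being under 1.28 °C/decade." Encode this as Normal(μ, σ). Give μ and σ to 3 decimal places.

The p-quantile of Normal(μ,σ) is μ + z_p·σ, with z_{0.29} = -0.5534 and z_{0.71} = 0.5534.
Eliminate σ: μ = (z₂·x₁ − z₁·x₂)/(z₂ − z₁) = (0.5534·1.07 − (-0.5534)·1.28)/1.107 = 1.175.
Then σ = (x₂ − x₁)/(z₂ − z₁) = (1.28 − 1.07)/1.107 = 0.190.

μ = 1.175, σ = 0.190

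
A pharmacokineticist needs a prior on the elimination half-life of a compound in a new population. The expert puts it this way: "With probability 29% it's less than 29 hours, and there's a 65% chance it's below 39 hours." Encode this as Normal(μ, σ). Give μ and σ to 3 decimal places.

The p-quantile of Normal(μ,σ) is μ + z_p·σ, with z_{0.29} = -0.5534 and z_{0.65} = 0.3853.
Eliminate σ: μ = (z₂·x₁ − z₁·x₂)/(z₂ − z₁) = (0.3853·29 − (-0.5534)·39)/0.9387 = 34.895.
Then σ = (x₂ − x₁)/(z₂ − z₁) = (39 − 29)/0.9387 = 10.653.

μ = 34.895, σ = 10.653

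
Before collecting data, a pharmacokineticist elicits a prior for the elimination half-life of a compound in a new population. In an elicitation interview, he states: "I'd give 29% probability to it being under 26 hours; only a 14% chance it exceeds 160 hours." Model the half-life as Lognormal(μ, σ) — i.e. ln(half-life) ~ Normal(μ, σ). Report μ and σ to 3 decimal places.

μ ≈ 3.874, σ ≈ 1.112

If T ~ Lognormal(μ,σ) then ln T ~ Normal(μ,σ), so the p-quantile of ln T is μ + z_p·σ.
ln(26) = 3.258 and ln(160) = 5.075; z_{0.29} = -0.5534, z_{0.86} = 1.08.
σ = (5.075 − 3.258)/(1.08 − (-0.5534)) = 1.112.
μ = 3.258 − (-0.5534)·1.112 = 3.874.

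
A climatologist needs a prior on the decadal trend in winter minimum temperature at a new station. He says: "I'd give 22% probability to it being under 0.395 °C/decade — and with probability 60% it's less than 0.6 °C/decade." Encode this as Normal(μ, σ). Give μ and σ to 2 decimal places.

For Normal(μ,σ), the p-quantile is μ + z_p·σ. Here z_{0.22} = -0.7722, z_{0.6} = 0.2533.
So 0.395 = μ − 0.7722σ and 0.6 = μ + 0.2533σ.
Subtracting: σ = (0.6 − 0.395)/(0.2533 − (-0.7722)) = 0.20.
Then μ = 0.395 − (-0.7722)·0.20 = 0.55.

μ = 0.55, σ = 0.20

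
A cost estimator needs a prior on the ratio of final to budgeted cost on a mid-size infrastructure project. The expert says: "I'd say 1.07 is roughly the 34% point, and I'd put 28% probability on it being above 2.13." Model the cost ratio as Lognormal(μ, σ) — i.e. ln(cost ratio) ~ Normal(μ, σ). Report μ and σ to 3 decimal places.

μ ≈ 0.353, σ ≈ 0.692

If T ~ Lognormal(μ,σ) then ln T ~ Normal(μ,σ), so the p-quantile of ln T is μ + z_p·σ.
ln(1.07) = 0.06766 and ln(2.13) = 0.7561; z_{0.34} = -0.4125, z_{0.72} = 0.5828.
σ = (0.7561 − 0.06766)/(0.5828 − (-0.4125)) = 0.692.
μ = 0.06766 − (-0.4125)·0.692 = 0.353.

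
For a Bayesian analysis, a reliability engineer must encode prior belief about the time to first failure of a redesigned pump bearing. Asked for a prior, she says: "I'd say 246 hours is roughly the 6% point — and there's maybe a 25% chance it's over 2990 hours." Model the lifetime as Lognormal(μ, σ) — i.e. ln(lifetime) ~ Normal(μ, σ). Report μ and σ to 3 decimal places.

μ ≈ 7.247, σ ≈ 1.120

If T ~ Lognormal(μ,σ) then ln T ~ Normal(μ,σ), so the p-quantile of ln T is μ + z_p·σ.
ln(246) = 5.505 and ln(2990) = 8.003; z_{0.06} = -1.555, z_{0.75} = 0.6745.
σ = (8.003 − 5.505)/(0.6745 − (-1.555)) = 1.120.
μ = 5.505 − (-1.555)·1.120 = 7.247.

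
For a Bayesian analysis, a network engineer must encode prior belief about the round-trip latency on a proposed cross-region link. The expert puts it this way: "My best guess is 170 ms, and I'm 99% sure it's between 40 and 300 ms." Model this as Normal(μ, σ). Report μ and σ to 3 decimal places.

A symmetric 99% interval runs μ ± z·σ with z = 2.576.
Half-width = 130, so σ = 130/2.576 = 50.469.
μ is the stated best guess, 170.000.

μ = 170.000, σ = 50.469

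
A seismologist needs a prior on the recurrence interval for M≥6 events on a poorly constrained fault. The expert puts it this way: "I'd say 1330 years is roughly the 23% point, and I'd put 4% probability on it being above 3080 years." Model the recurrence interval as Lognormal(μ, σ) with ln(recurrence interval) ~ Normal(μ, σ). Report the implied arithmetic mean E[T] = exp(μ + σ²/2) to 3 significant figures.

If T ~ Lognormal(μ,σ) then ln T ~ Normal(μ,σ), so the p-quantile of ln T is μ + z_p·σ.
ln(1330) = 7.193 and ln(3080) = 8.033; z_{0.23} = -0.7388, z_{0.96} = 1.751.
σ = (8.033 − 7.193)/(1.751 − (-0.7388)) = 0.337.
μ = 7.193 − (-0.7388)·0.337 = 7.442.
E[T] = exp(μ + σ²/2) = exp(7.442 + 0.0569) = 1810 years.

E[T] ≈ 1810 years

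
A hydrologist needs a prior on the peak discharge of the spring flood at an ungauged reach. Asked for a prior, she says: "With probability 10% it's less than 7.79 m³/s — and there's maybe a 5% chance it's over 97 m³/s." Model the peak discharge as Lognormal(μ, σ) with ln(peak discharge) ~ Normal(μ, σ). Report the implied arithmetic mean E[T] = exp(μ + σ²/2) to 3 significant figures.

E[T] ≈ 34.1 m³/s

If T ~ Lognormal(μ,σ) then ln T ~ Normal(μ,σ), so the p-quantile of ln T is μ + z_p·σ.
ln(7.79) = 2.053 and ln(97) = 4.575; z_{0.1} = -1.282, z_{0.95} = 1.645.
σ = (4.575 − 2.053)/(1.645 − (-1.282)) = 0.862.
μ = 2.053 − (-1.282)·0.862 = 3.157.
E[T] = exp(μ + σ²/2) = exp(3.157 + 0.3713) = 34.1 m³/s.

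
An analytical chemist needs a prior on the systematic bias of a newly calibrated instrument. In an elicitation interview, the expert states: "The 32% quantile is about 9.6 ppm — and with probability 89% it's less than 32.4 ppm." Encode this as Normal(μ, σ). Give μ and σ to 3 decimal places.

For Normal(μ,σ), the p-quantile is μ + z_p·σ. Here z_{0.32} = -0.4677, z_{0.89} = 1.227.
So 9.6 = μ − 0.4677σ and 32.4 = μ + 1.227σ.
Subtracting: σ = (32.4 − 9.6)/(1.227 − (-0.4677)) = 13.457.
Then μ = 9.6 − (-0.4677)·13.457 = 15.894.

μ = 15.894, σ = 13.457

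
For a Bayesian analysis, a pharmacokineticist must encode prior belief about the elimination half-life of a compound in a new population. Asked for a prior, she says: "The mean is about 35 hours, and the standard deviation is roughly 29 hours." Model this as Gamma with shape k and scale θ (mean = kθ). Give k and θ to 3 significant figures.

For Gamma(k, scale θ): mean = kθ, variance = kθ², so CV = 1/√k.
CV = SD/mean = 29/35 = 0.8286, hence k = 1/CV² = 1.46.
Then θ = mean/k = 35/1.46 = 24.

k ≈ 1.46, θ ≈ 24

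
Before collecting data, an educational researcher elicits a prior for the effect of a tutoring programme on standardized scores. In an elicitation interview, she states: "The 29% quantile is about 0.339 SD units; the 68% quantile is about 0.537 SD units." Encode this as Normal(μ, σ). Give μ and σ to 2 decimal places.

For Normal(μ,σ), the p-quantile is μ + z_p·σ. Here z_{0.29} = -0.5534, z_{0.68} = 0.4677.
So 0.339 = μ − 0.5534σ and 0.537 = μ + 0.4677σ.
Subtracting: σ = (0.537 − 0.339)/(0.4677 − (-0.5534)) = 0.19.
Then μ = 0.339 − (-0.5534)·0.19 = 0.45.

μ = 0.45, σ = 0.19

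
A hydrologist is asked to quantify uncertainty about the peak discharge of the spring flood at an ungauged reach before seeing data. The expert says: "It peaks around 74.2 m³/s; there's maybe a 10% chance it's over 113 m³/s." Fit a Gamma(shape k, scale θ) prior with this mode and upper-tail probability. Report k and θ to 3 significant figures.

k ≈ 11.5, θ ≈ 7.04

Gamma(k,θ) with k>1 has mode (k−1)θ, so θ = 74.2/(k−1).
Need P(X < 113) = 0.9 with θ tied to k this way. Start at k = 2, θ = 74.2: P(X<113) ≈ 0.450.
Too low — raise k to concentrate. Iterating converges to k ≈ 11.5.
Then θ = 74.2/(11.5−1) ≈ 7.04.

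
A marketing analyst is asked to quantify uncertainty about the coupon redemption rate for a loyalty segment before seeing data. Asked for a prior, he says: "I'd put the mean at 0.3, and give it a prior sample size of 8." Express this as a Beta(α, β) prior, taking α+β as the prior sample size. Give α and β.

Under the effective-sample-size interpretation, Beta(α, β) has prior mean α/(α+β) and prior sample size α+β.
So α+β = 8 and α/(α+β) = 0.3, giving α = 0.3·8 = 2.4 and β = 8 − 2.4 = 5.6.

α = 2.4, β = 5.6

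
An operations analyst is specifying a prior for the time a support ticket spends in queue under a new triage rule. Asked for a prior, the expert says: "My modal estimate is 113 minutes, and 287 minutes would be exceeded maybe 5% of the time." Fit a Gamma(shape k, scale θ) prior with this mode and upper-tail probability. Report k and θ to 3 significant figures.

k ≈ 4.12, θ ≈ 36.2

Gamma(k,θ) with k>1 has mode (k−1)θ, so θ = 113/(k−1).
Need P(X < 287) = 0.95 with θ tied to k this way. Start at k = 2, θ = 113: P(X<287) ≈ 0.721.
Too low — raise k to concentrate. Iterating converges to k ≈ 4.12.
Then θ = 113/(4.12−1) ≈ 36.2.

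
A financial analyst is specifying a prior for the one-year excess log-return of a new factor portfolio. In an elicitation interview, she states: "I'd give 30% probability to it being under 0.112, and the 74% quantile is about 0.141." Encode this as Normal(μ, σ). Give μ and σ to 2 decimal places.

μ = 0.13, σ = 0.02

For Normal(μ,σ), the p-quantile is μ + z_p·σ. Here z_{0.3} = -0.5244, z_{0.74} = 0.6433.
So 0.112 = μ − 0.5244σ and 0.141 = μ + 0.6433σ.
Subtracting: σ = (0.141 − 0.112)/(0.6433 − (-0.5244)) = 0.02.
Then μ = 0.112 − (-0.5244)·0.02 = 0.13.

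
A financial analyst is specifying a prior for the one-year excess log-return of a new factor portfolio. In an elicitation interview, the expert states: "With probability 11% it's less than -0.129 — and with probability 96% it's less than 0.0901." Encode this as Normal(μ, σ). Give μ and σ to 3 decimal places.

For Normal(μ,σ), the p-quantile is μ + z_p·σ. Here z_{0.11} = -1.227, z_{0.96} = 1.751.
So -0.129 = μ − 1.227σ and 0.0901 = μ + 1.751σ.
Subtracting: σ = (0.0901 − -0.129)/(1.751 − (-1.227)) = 0.074.
Then μ = -0.129 − (-1.227)·0.074 = -0.039.

μ = -0.039, σ = 0.074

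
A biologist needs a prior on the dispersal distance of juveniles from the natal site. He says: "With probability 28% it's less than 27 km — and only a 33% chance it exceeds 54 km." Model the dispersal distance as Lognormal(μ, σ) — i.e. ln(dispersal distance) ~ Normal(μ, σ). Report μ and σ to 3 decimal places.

If T ~ Lognormal(μ,σ) then ln T ~ Normal(μ,σ), so the p-quantile of ln T is μ + z_p·σ.
ln(27) = 3.296 and ln(54) = 3.989; z_{0.28} = -0.5828, z_{0.67} = 0.4399.
σ = (3.989 − 3.296)/(0.4399 − (-0.5828)) = 0.678.
μ = 3.296 − (-0.5828)·0.678 = 3.691.

μ ≈ 3.691, σ ≈ 0.678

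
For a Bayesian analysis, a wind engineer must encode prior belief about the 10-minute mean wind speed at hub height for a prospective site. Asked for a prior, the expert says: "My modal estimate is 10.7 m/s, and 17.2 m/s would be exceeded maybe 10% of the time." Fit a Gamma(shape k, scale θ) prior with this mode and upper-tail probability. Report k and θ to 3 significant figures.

k ≈ 9.34, θ ≈ 1.28

Gamma(k,θ) with k>1 has mode (k−1)θ, so θ = 10.7/(k−1).
Need P(X < 17.2) = 0.9 with θ tied to k this way. Start at k = 2, θ = 10.7: P(X<17.2) ≈ 0.477.
Too low — raise k to concentrate. Iterating converges to k ≈ 9.34.
Then θ = 10.7/(9.34−1) ≈ 1.28.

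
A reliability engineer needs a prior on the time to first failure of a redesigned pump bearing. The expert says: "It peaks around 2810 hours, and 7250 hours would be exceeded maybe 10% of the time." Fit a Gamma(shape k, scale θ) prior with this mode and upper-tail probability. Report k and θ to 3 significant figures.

k ≈ 3.14, θ ≈ 1320

Gamma(k,θ) with k>1 has mode (k−1)θ, so θ = 2810/(k−1).
Need P(X < 7250) = 0.9 with θ tied to k this way. Start at k = 2, θ = 2810: P(X<7250) ≈ 0.729.
Too low — raise k to concentrate. Iterating converges to k ≈ 3.14.
Then θ = 2810/(3.14−1) ≈ 1320.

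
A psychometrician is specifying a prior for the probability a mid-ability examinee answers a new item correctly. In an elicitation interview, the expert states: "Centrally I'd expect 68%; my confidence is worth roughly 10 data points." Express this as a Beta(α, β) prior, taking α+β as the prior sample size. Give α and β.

Under the effective-sample-size interpretation, Beta(α, β) has prior mean α/(α+β) and prior sample size α+β.
So α+β = 10 and α/(α+β) = 0.68, giving α = 0.68·10 = 6.8 and β = 10 − 6.8 = 3.2.

α = 6.8, β = 3.2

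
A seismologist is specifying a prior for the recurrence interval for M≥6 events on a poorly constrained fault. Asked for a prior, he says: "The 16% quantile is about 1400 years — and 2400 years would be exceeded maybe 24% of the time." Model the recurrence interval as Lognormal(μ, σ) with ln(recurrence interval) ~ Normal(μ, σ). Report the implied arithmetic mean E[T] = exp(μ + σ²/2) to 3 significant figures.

If T ~ Lognormal(μ,σ) then ln T ~ Normal(μ,σ), so the p-quantile of ln T is μ + z_p·σ.
ln(1400) = 7.244 and ln(2400) = 7.783; z_{0.16} = -0.9945, z_{0.76} = 0.7063.
σ = (7.783 − 7.244)/(0.7063 − (-0.9945)) = 0.317.
μ = 7.244 − (-0.9945)·0.317 = 7.559.
E[T] = exp(μ + σ²/2) = exp(7.559 + 0.0502) = 2020 years.

E[T] ≈ 2020 years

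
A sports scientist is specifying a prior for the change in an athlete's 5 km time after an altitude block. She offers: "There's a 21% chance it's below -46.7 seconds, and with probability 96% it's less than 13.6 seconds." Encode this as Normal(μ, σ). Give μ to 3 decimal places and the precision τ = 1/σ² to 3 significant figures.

μ = -27.684, τ = 0.0018

The p-quantile of Normal(μ,σ) is μ + z_p·σ, with z_{0.21} = -0.8064 and z_{0.96} = 1.751.
Eliminate σ: μ = (z₂·x₁ − z₁·x₂)/(z₂ − z₁) = (1.751·-46.7 − (-0.8064)·13.6)/2.557 = -27.684.
Then σ = (x₂ − x₁)/(z₂ − z₁) = (13.6 − -46.7)/2.557 = 23.581.
Precision τ = 1/σ² = 1/23.58² = 0.0018.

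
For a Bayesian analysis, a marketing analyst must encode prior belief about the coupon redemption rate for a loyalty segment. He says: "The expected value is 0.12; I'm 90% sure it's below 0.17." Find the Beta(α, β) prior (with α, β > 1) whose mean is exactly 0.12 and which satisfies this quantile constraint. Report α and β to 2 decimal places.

α ≈ 8.88, β ≈ 65.14

With mean 0.12 fixed, write α = 0.12s, β = 0.88s where s = α+β.
Need P(θ < 0.17) = 0.9 under Beta(0.12s, 0.88s). Normal approximation: (q−m)/√(m(1−m)/s) ≈ z_{0.9} = 1.28, so s ≈ 0.12·0.88·(1.28)²/(0.17−0.12)² = 69.4.
At s = 69.4: P(θ<0.17) ≈ 0.894. Adjusting to match 0.9 gives s ≈ 74.03.
So α = 0.12·74.03 ≈ 8.88, β = 0.88·74.03 ≈ 65.14.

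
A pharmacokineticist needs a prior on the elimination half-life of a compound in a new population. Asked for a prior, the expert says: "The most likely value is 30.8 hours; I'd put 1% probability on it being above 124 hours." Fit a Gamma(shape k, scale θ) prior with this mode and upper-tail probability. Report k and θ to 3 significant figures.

k ≈ 3.15, θ ≈ 14.3

Gamma(k,θ) with k>1 has mode (k−1)θ, so θ = 30.8/(k−1).
Need P(X < 124) = 0.99 with θ tied to k this way. Start at k = 2, θ = 30.8: P(X<124) ≈ 0.910.
Too low — raise k to concentrate. Iterating converges to k ≈ 3.15.
Then θ = 30.8/(3.15−1) ≈ 14.3.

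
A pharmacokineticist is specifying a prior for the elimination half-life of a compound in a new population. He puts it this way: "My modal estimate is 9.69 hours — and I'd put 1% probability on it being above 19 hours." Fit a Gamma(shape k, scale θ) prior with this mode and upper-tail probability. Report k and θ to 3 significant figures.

k ≈ 11.9, θ ≈ 0.891

Gamma(k,θ) with k>1 has mode (k−1)θ, so θ = 9.69/(k−1).
Need P(X < 19) = 0.99 with θ tied to k this way. Start at k = 2, θ = 9.69: P(X<19) ≈ 0.583.
Too low — raise k to concentrate. Iterating converges to k ≈ 11.9.
Then θ = 9.69/(11.9−1) ≈ 0.891.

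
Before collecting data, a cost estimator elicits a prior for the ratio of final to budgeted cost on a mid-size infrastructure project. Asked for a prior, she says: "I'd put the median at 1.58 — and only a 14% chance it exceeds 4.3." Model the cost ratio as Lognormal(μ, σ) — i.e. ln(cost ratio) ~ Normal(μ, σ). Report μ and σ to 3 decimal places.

If T ~ Lognormal(μ,σ) then ln T ~ Normal(μ,σ), so the p-quantile of ln T is μ + z_p·σ.
ln(1.58) = 0.4574 and ln(4.3) = 1.459; z_{0.5} = 0, z_{0.86} = 1.08.
σ = (1.459 − 0.4574)/(1.08 − (0)) = 0.927.
μ = 0.4574 − (0)·0.927 = 0.457.

μ ≈ 0.457, σ ≈ 0.927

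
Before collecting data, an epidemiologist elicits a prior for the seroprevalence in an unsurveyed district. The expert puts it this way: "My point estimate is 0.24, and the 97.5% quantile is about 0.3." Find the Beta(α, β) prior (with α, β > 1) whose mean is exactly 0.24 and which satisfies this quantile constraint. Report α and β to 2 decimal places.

With mean 0.24 fixed, write α = 0.24s, β = 0.76s where s = α+β.
Need P(θ < 0.3) = 0.975 under Beta(0.24s, 0.76s). Normal approximation: (q−m)/√(m(1−m)/s) ≈ z_{0.975} = 1.96, so s ≈ 0.24·0.76·(1.96)²/(0.3−0.24)² = 194.6.
At s = 194.6: P(θ<0.3) ≈ 0.971. Adjusting to match 0.975 gives s ≈ 209.17.
So α = 0.24·209.17 ≈ 50.20, β = 0.76·209.17 ≈ 158.97.

α ≈ 50.20, β ≈ 158.97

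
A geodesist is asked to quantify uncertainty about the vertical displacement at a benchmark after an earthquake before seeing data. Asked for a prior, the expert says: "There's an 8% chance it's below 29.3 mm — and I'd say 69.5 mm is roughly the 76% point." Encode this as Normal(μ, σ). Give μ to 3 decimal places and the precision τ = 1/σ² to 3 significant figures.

μ = 56.052, τ = 0.00276

The p-quantile of Normal(μ,σ) is μ + z_p·σ, with z_{0.08} = -1.405 and z_{0.76} = 0.7063.
Eliminate σ: μ = (z₂·x₁ − z₁·x₂)/(z₂ − z₁) = (0.7063·29.3 − (-1.405)·69.5)/2.111 = 56.052.
Then σ = (x₂ − x₁)/(z₂ − z₁) = (69.5 − 29.3)/2.111 = 19.040.
Precision τ = 1/σ² = 1/19.04² = 0.00276.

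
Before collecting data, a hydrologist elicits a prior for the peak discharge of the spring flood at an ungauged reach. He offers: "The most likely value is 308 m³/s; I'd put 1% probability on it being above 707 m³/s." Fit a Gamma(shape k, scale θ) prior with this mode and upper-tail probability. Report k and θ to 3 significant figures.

Gamma(k,θ) with k>1 has mode (k−1)θ, so θ = 308/(k−1).
Need P(X < 707) = 0.99 with θ tied to k this way. Start at k = 2, θ = 308: P(X<707) ≈ 0.668.
Too low — raise k to concentrate. Iterating converges to k ≈ 7.92.
Then θ = 308/(7.92−1) ≈ 44.5.

k ≈ 7.92, θ ≈ 44.5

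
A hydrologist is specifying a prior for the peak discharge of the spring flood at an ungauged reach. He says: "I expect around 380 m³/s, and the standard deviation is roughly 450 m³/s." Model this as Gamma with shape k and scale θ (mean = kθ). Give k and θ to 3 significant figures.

k ≈ 0.713, θ ≈ 533

For Gamma(k, scale θ): mean = kθ, variance = kθ², so CV = 1/√k.
CV = SD/mean = 450/380 = 1.184, hence k = 1/CV² = 0.713.
Then θ = mean/k = 380/0.713 = 533.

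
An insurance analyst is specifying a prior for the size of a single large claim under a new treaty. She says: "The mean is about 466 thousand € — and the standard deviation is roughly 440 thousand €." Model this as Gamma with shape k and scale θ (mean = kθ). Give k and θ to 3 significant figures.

k ≈ 1.12, θ ≈ 415

For Gamma(k, scale θ): mean = kθ, variance = kθ², so CV = 1/√k.
CV = SD/mean = 440/466 = 0.9442, hence k = 1/CV² = 1.12.
Then θ = mean/k = 466/1.12 = 415.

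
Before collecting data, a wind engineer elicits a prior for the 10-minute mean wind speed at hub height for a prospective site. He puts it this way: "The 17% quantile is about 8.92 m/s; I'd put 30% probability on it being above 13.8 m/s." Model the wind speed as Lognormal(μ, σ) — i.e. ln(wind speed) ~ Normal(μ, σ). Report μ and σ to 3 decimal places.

μ ≈ 2.470, σ ≈ 0.295

If T ~ Lognormal(μ,σ) then ln T ~ Normal(μ,σ), so the p-quantile of ln T is μ + z_p·σ.
ln(8.92) = 2.188 and ln(13.8) = 2.625; z_{0.17} = -0.9542, z_{0.7} = 0.5244.
σ = (2.625 − 2.188)/(0.5244 − (-0.9542)) = 0.295.
μ = 2.188 − (-0.9542)·0.295 = 2.470.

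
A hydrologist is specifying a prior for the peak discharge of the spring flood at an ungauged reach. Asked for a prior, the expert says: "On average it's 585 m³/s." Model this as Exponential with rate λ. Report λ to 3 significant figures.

Exponential mean = 1/λ, so λ = 1/585.0 = 0.00171.

λ ≈ 0.00171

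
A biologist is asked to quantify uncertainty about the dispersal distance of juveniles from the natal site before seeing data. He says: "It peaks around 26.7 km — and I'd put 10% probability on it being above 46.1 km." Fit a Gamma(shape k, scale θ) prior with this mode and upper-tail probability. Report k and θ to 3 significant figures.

Gamma(k,θ) with k>1 has mode (k−1)θ, so θ = 26.7/(k−1).
Need P(X < 46.1) = 0.9 with θ tied to k this way. Start at k = 2, θ = 26.7: P(X<46.1) ≈ 0.515.
Too low — raise k to concentrate. Iterating converges to k ≈ 7.36.
Then θ = 26.7/(7.36−1) ≈ 4.2.

k ≈ 7.36, θ ≈ 4.2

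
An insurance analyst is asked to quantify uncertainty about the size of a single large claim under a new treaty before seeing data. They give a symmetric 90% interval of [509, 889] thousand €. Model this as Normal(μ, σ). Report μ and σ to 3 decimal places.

A symmetric 90% interval runs μ ± z·σ with z = 1.645.
Half-width = 190, so σ = 190/1.645 = 115.512.
μ is the interval midpoint, 699.000.

μ = 699.000, σ = 115.512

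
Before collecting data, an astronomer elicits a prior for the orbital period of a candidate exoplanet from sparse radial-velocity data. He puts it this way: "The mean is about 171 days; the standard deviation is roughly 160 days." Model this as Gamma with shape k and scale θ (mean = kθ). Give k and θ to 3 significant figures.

k ≈ 1.14, θ ≈ 150

For Gamma(k, scale θ): mean = kθ, variance = kθ², so CV = 1/√k.
CV = SD/mean = 160/171 = 0.9357, hence k = 1/CV² = 1.14.
Then θ = mean/k = 171/1.14 = 150.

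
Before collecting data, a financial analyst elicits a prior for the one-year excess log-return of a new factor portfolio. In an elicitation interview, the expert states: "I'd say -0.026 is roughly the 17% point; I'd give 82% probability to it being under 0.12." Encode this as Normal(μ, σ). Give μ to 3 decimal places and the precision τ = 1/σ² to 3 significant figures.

The p-quantile of Normal(μ,σ) is μ + z_p·σ, with z_{0.17} = -0.9542 and z_{0.82} = 0.9154.
Eliminate σ: μ = (z₂·x₁ − z₁·x₂)/(z₂ − z₁) = (0.9154·-0.026 − (-0.9542)·0.12)/1.87 = 0.049.
Then σ = (x₂ − x₁)/(z₂ − z₁) = (0.12 − -0.026)/1.87 = 0.078.
Precision τ = 1/σ² = 1/0.07809² = 164.

μ = 0.049, τ = 164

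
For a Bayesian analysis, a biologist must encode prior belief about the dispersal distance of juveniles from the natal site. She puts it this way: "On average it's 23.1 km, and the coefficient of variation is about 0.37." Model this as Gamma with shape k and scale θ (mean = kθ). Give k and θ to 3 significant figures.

k ≈ 7.3, θ ≈ 3.16

For Gamma(k, scale θ): mean = kθ, variance = kθ², so CV = 1/√k.
CV = 0.37, hence k = 1/CV² = 7.3.
Then θ = mean/k = 23.1/7.3 = 3.16.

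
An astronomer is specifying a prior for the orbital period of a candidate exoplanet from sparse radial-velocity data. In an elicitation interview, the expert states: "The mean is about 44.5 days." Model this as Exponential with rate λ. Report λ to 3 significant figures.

Exponential mean = 1/λ, so λ = 1/44.5 = 0.0225.

λ ≈ 0.0225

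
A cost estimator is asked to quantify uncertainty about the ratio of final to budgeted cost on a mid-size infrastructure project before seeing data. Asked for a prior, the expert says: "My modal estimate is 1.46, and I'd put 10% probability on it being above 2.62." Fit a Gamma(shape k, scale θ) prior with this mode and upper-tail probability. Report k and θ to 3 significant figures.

Gamma(k,θ) with k>1 has mode (k−1)θ, so θ = 1.46/(k−1).
Need P(X < 2.62) = 0.9 with θ tied to k this way. Start at k = 2, θ = 1.46: P(X<2.62) ≈ 0.536.
Too low — raise k to concentrate. Iterating converges to k ≈ 6.57.
Then θ = 1.46/(6.57−1) ≈ 0.262.

k ≈ 6.57, θ ≈ 0.262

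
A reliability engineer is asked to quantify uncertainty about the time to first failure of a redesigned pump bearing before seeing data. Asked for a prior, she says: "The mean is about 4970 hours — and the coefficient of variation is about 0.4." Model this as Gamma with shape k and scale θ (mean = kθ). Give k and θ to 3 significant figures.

k ≈ 6.25, θ ≈ 795

For Gamma(k, scale θ): mean = kθ, variance = kθ², so CV = 1/√k.
CV = 0.4, hence k = 1/CV² = 6.25.
Then θ = mean/k = 4970/6.25 = 795.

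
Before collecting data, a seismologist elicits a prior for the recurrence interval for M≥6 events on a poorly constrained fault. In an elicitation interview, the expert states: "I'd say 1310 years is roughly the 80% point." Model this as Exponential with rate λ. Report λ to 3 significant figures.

P(T < 1310.0) = 1 − e^(−λ·1310.0) = 0.8, so λ = −ln(1−0.8)/1310.0 = −ln(0.2)/1310.0 = 0.00123.

λ ≈ 0.00123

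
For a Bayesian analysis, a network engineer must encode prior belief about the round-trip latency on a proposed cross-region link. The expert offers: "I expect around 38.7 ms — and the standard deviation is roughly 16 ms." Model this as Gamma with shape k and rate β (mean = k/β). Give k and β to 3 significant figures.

For Gamma(k, rate β): mean = k/β, variance = k/β², so CV = 1/√k.
CV = SD/mean = 16/38.7 = 0.4134, hence k = 1/CV² = 5.85.
Then β = k/mean = 5.85/38.7 = 0.151.

k ≈ 5.85, β ≈ 0.151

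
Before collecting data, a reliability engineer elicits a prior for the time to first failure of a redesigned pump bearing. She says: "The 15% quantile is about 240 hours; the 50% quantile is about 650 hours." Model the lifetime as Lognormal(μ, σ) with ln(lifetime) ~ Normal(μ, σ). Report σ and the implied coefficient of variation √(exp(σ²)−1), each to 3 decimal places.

σ ≈ 0.961, CV ≈ 1.233

If T ~ Lognormal(μ,σ) then ln T ~ Normal(μ,σ), so the p-quantile of ln T is μ + z_p·σ.
ln(240) = 5.481 and ln(650) = 6.477; z_{0.15} = -1.036, z_{0.5} = 0.
σ = (6.477 − 5.481)/(0 − (-1.036)) = 0.961.
μ = 5.481 − (-1.036)·0.961 = 6.477.
CV = √(exp(σ²)−1) = √(exp(0.9241)−1) = 1.233.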